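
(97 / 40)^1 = 97 / 40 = 2.42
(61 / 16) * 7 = 427 / 16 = 26.69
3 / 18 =1 / 6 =0.17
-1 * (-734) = 734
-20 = -20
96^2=9216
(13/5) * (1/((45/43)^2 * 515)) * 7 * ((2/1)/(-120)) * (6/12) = -168259/625725000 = -0.00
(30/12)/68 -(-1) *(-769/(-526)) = 53607/35768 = 1.50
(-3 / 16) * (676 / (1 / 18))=-4563 / 2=-2281.50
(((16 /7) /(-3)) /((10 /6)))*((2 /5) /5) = -32 /875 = -0.04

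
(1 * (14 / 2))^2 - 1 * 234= -185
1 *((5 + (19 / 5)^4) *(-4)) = -533784 / 625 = -854.05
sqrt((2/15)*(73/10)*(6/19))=sqrt(2774)/95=0.55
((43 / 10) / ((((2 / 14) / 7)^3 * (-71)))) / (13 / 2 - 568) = 5058907 / 398665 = 12.69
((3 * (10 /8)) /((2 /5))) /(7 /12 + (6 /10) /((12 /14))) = 1125 /154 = 7.31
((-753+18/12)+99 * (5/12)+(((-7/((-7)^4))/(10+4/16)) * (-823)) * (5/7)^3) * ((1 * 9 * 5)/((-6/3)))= 15978.71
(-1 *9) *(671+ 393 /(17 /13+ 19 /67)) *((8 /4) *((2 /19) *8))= -20356944 /1463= -13914.52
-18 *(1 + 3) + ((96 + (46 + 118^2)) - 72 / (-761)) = 10649506 / 761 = 13994.09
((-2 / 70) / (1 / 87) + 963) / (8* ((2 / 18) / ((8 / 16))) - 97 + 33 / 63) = -151281 / 14915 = -10.14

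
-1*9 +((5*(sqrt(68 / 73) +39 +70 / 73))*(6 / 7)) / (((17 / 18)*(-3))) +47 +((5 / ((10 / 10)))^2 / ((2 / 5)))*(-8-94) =-55574579 / 8687-360*sqrt(1241) / 8687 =-6398.90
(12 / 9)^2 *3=16 / 3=5.33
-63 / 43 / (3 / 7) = -147 / 43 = -3.42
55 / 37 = 1.49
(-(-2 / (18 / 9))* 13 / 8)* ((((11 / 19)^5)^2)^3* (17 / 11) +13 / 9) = 4868607697474397927098481286239666576621 / 2074199561074756935409585674653399640609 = 2.35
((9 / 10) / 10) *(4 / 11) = 9 / 275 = 0.03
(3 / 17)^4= 81 / 83521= 0.00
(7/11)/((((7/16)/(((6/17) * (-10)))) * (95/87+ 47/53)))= -1106640/426547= -2.59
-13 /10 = -1.30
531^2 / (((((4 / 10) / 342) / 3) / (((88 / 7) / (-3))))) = -21214745640 / 7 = -3030677948.57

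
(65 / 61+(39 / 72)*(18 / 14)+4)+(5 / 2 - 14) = -19601 / 3416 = -5.74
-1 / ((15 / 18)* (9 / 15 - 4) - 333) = 6 / 2015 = 0.00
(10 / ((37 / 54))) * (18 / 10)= 972 / 37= 26.27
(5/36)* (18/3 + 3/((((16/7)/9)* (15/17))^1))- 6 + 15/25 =-2599/960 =-2.71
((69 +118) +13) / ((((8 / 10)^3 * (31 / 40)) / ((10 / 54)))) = 78125 / 837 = 93.34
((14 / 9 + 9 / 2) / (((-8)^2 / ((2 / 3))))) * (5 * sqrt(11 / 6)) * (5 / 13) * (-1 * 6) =-2725 * sqrt(66) / 22464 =-0.99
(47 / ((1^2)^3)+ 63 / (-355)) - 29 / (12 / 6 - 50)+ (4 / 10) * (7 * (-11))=283319 / 17040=16.63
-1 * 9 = -9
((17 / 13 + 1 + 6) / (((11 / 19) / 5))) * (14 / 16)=17955 / 286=62.78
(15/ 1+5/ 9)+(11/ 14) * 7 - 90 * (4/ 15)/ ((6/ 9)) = -269/ 18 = -14.94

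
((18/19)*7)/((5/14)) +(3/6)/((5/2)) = 1783/95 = 18.77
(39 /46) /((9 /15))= 65 /46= 1.41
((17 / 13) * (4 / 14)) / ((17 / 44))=88 / 91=0.97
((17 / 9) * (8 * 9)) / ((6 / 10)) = 226.67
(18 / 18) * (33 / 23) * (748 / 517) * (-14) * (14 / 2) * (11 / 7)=-345576 / 1081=-319.68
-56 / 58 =-28 / 29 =-0.97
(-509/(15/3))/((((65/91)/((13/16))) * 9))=-46319/3600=-12.87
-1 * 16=-16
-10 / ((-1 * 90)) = 1 / 9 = 0.11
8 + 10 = 18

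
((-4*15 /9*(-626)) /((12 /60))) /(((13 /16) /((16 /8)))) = 2003200 /39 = 51364.10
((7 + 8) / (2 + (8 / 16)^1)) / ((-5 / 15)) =-18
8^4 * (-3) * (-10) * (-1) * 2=-245760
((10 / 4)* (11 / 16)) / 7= 55 / 224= 0.25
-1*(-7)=7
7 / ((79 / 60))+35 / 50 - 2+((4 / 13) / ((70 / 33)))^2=132066313 / 32709950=4.04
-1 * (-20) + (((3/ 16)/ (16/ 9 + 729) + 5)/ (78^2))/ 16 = 204874602347/ 10243703808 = 20.00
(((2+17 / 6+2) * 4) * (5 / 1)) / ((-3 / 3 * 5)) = -82 / 3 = -27.33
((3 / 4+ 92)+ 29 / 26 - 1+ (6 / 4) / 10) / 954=0.10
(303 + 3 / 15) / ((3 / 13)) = 19708 / 15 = 1313.87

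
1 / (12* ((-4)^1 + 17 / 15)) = -5 / 172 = -0.03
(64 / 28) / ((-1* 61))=-16 / 427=-0.04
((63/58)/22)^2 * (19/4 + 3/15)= 35721/2960320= 0.01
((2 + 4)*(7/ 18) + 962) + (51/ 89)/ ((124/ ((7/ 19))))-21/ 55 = 33350718473/ 34597860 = 963.95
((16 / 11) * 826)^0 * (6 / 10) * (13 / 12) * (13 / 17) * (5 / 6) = 169 / 408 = 0.41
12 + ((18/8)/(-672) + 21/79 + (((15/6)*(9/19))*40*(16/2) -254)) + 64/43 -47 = 5302956195/57830528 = 91.70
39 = 39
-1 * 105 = -105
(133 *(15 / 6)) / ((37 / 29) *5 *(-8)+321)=19285 / 15658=1.23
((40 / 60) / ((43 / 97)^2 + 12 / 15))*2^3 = 752720 / 140643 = 5.35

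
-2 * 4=-8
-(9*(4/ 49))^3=-46656/ 117649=-0.40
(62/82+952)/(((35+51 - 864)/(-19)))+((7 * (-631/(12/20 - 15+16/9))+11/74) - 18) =119109325885/335184184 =355.35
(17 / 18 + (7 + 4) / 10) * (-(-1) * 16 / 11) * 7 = 10304 / 495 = 20.82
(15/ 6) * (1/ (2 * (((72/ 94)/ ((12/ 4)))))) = 235/ 48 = 4.90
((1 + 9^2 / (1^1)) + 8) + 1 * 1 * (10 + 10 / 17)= 1710 / 17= 100.59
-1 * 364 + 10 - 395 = -749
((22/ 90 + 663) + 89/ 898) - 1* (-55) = 29028263/ 40410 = 718.34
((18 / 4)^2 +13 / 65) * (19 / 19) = 409 / 20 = 20.45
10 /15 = 2 /3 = 0.67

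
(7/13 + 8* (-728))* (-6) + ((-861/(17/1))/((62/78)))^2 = 140810983803/3610477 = 39000.66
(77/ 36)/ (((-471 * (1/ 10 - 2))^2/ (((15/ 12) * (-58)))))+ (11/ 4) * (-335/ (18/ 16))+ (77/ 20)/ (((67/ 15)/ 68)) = -73429108850669/ 96582028806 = -760.28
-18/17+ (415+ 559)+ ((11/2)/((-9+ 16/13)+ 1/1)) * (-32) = 16982/17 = 998.94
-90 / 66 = -15 / 11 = -1.36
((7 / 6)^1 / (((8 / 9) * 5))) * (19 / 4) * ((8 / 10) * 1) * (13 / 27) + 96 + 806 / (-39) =75.81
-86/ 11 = -7.82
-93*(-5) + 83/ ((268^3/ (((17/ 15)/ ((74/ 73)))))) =9935284739803/ 21366203520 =465.00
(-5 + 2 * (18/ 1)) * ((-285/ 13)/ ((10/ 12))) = -10602/ 13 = -815.54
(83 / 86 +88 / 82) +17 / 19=196495 / 66994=2.93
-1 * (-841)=841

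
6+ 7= 13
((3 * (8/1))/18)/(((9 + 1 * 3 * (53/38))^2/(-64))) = -369664/753003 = -0.49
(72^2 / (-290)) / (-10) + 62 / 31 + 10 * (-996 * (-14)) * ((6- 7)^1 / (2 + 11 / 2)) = -13476454 / 725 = -18588.21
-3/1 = -3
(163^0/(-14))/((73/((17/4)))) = -17/4088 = -0.00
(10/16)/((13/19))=95/104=0.91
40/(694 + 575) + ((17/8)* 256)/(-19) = -689576/24111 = -28.60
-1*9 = -9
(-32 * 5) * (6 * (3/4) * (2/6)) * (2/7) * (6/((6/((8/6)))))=-640/7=-91.43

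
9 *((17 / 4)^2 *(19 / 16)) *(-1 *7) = -345933 / 256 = -1351.30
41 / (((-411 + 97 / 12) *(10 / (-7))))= 1722 / 24175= 0.07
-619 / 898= -0.69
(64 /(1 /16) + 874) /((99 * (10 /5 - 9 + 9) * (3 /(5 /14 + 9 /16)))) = 97747 /33264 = 2.94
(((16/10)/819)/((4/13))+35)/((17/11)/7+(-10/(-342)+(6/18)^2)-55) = -2304643/3597150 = -0.64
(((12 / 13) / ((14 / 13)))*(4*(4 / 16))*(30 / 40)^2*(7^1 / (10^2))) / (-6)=-9 / 1600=-0.01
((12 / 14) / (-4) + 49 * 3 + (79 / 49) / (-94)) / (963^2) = 338008 / 2135730807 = 0.00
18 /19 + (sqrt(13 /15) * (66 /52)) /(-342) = 18 /19 - 11 * sqrt(195) /44460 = 0.94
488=488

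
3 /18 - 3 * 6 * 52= -5615 /6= -935.83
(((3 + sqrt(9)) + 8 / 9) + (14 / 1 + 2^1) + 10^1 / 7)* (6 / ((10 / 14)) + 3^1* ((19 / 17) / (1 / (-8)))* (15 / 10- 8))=2644232 / 595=4444.09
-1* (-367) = 367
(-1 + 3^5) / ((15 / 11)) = 2662 / 15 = 177.47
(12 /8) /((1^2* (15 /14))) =7 /5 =1.40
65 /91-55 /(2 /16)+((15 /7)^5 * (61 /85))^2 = 49967402439900 /81635346961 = 612.08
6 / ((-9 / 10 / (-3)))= 20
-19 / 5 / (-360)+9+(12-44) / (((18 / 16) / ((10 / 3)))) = -463343 / 5400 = -85.80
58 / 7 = 8.29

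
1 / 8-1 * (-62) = 497 / 8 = 62.12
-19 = -19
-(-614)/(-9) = -614/9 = -68.22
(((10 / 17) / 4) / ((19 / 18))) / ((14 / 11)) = 495 / 4522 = 0.11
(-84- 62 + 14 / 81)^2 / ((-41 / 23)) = -3209036912 / 269001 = -11929.46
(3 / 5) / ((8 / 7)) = 0.52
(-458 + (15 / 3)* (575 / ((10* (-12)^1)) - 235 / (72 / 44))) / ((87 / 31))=-2678431 / 6264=-427.59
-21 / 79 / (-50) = 21 / 3950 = 0.01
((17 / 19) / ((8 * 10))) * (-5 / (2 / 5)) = -85 / 608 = -0.14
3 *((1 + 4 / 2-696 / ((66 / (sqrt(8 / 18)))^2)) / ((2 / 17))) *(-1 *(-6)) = 162673 / 363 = 448.13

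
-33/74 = -0.45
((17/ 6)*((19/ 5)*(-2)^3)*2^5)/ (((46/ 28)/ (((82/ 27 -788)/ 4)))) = 3066856576/ 9315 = 329238.49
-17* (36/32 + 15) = -2193/8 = -274.12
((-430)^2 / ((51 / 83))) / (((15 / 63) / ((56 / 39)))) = 1203181280 / 663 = 1814753.06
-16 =-16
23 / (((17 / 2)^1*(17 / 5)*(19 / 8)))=1840 / 5491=0.34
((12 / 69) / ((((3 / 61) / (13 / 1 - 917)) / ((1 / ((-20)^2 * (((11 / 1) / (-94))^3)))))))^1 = 11450431024 / 2295975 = 4987.18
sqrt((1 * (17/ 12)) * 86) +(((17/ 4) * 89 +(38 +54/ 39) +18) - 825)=-20247/ 52 +sqrt(4386)/ 6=-378.33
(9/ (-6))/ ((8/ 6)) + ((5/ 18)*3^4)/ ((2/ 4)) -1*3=40.88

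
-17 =-17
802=802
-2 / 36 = -1 / 18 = -0.06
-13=-13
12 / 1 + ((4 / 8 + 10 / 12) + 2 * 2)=52 / 3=17.33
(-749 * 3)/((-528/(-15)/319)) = -325815/16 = -20363.44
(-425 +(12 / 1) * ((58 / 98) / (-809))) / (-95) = 16847773 / 3765895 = 4.47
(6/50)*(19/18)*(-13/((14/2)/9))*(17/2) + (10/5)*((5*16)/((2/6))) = 323403/700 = 462.00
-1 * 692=-692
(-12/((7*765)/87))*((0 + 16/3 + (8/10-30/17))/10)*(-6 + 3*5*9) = -2778316/252875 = -10.99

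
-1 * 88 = -88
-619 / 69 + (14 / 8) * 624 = 74729 / 69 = 1083.03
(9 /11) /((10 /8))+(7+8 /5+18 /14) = 4058 /385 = 10.54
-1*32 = -32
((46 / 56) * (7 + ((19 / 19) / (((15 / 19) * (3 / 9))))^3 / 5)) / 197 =129191 / 1723750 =0.07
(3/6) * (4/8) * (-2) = -1/2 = -0.50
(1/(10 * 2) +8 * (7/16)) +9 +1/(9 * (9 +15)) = 13559/1080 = 12.55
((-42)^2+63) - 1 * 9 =1818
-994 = -994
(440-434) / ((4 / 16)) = 24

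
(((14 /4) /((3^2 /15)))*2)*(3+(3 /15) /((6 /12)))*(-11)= -1309 /3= -436.33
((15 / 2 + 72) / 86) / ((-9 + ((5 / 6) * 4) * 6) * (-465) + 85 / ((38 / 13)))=-3021 / 16620790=-0.00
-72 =-72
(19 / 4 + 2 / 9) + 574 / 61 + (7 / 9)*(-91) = -123845 / 2196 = -56.40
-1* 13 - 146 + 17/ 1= -142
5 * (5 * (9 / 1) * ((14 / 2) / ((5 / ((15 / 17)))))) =4725 / 17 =277.94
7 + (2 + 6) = 15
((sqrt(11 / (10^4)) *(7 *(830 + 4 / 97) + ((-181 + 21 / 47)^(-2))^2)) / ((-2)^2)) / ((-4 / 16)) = -116907276806614140073 *sqrt(11) / 2012073472624057408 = -192.71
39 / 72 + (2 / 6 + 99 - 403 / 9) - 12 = 3103 / 72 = 43.10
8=8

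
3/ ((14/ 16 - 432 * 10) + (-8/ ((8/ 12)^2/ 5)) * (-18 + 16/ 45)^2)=-1080/ 11641861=-0.00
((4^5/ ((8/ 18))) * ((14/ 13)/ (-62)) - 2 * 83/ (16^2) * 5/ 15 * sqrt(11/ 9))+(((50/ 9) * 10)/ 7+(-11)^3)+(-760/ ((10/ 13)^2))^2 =1046230087601/ 634725 - 83 * sqrt(11)/ 1152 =1648320.04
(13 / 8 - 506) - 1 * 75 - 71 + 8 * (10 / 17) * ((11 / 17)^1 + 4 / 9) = -13426123 / 20808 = -645.24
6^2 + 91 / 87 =3223 / 87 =37.05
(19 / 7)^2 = 361 / 49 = 7.37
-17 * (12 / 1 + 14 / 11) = -2482 / 11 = -225.64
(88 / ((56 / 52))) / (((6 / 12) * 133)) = 1144 / 931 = 1.23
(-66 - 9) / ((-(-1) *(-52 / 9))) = 12.98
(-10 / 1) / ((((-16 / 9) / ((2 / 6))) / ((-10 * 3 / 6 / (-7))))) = 75 / 56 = 1.34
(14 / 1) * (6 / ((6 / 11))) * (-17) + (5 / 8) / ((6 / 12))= -10467 / 4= -2616.75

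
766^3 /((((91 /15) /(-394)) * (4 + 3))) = -2656279617360 /637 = -4169983700.72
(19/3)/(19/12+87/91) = 6916/2773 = 2.49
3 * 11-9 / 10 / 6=657 / 20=32.85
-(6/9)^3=-8/27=-0.30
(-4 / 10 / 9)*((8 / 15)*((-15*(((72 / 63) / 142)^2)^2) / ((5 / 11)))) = 45056 / 13728025368225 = 0.00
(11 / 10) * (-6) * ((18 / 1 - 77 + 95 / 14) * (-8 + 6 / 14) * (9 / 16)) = -11506671 / 7840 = -1467.69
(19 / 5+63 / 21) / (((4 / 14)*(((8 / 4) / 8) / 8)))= 3808 / 5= 761.60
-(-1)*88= 88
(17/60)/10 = 17/600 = 0.03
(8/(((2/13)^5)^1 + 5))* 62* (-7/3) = -41584816/179661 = -231.46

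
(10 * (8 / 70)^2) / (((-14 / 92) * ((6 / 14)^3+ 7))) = -368 / 3035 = -0.12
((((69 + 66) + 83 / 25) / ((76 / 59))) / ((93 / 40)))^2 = 461218576 / 216225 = 2133.05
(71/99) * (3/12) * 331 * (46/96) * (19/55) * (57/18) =195128803/6272640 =31.11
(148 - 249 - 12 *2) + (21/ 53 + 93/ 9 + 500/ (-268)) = -1237198/ 10653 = -116.14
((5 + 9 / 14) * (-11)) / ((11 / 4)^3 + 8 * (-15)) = 27808 / 44443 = 0.63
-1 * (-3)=3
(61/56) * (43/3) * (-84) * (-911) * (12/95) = 14337318/95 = 150919.14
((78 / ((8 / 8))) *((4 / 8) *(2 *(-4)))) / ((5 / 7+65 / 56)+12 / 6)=-2496 / 31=-80.52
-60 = -60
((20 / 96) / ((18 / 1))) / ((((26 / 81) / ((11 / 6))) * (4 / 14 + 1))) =385 / 7488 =0.05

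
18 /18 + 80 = 81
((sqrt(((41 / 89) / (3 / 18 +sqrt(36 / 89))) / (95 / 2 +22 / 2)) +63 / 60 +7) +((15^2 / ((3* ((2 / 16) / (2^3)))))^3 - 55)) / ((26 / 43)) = 43* sqrt(1599) / (507* sqrt(89 +36* sqrt(89))) +95109119959623 / 520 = 182902153768.67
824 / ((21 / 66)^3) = 8773952 / 343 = 25580.03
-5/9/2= -5/18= -0.28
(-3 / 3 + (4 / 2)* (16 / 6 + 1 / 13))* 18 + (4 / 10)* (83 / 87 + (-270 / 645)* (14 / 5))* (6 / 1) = 32521642 / 405275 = 80.25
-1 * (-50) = 50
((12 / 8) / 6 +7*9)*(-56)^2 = 198352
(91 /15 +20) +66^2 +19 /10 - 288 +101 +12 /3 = 126029 /30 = 4200.97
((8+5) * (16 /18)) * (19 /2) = 988 /9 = 109.78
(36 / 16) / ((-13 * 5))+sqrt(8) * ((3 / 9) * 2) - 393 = -102189 / 260+4 * sqrt(2) / 3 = -391.15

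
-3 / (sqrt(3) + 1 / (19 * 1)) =-1.68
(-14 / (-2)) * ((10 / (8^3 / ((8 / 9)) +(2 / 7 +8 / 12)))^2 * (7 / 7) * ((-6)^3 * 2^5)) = -14.54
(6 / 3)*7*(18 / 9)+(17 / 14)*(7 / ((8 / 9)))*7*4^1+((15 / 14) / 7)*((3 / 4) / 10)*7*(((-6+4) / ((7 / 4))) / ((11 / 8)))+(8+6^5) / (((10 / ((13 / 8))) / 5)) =14273115 / 2156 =6620.18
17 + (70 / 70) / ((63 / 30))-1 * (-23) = 850 / 21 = 40.48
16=16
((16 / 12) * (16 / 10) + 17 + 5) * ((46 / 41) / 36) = 0.75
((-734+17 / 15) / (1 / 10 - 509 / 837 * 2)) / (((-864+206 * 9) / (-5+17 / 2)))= 2385481 / 1027730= 2.32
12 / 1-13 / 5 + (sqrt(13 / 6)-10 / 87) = sqrt(78) / 6 + 4039 / 435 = 10.76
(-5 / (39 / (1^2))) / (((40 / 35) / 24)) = -35 / 13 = -2.69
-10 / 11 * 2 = -20 / 11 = -1.82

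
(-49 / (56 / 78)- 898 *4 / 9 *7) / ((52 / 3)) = -103033 / 624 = -165.12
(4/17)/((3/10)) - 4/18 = 0.56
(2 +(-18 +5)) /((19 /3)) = -33 /19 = -1.74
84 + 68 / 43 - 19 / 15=54383 / 645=84.31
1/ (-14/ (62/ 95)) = -31/ 665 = -0.05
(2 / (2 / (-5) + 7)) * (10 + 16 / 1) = 260 / 33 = 7.88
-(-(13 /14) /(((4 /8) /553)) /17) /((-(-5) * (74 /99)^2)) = 10065627 /465460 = 21.63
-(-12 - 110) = 122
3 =3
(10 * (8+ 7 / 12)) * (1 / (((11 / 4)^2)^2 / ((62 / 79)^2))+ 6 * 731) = 103198135365475 / 274123443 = 376465.92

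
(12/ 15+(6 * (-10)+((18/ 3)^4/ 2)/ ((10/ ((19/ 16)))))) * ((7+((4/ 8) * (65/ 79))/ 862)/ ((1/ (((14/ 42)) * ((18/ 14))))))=203082081/ 3813488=53.25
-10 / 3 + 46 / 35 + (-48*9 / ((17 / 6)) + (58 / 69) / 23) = -48614882 / 314755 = -154.45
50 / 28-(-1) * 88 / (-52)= 17 / 182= 0.09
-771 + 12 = -759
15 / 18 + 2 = 17 / 6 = 2.83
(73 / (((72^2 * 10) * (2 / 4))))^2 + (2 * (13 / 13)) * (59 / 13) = 79277944477 / 8734003200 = 9.08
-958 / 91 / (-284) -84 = -1084969 / 12922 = -83.96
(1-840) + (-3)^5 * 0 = -839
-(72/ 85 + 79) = -6787/ 85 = -79.85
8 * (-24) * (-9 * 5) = 8640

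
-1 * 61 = -61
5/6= 0.83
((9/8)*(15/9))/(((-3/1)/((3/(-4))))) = 15/32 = 0.47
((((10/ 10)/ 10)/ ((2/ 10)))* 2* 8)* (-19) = -152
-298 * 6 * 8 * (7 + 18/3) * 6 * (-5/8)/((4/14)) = 2440620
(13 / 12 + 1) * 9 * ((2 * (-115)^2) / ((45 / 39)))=859625 / 2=429812.50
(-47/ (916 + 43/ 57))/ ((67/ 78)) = -208962/ 3501085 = -0.06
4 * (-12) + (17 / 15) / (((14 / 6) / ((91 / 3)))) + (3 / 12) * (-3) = -2041 / 60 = -34.02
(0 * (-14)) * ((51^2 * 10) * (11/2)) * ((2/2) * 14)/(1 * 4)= 0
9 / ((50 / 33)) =297 / 50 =5.94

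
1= 1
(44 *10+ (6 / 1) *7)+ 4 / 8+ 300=1565 / 2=782.50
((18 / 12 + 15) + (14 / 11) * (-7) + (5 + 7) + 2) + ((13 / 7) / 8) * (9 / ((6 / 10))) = 15445 / 616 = 25.07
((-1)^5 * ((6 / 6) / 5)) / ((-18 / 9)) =1 / 10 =0.10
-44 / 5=-8.80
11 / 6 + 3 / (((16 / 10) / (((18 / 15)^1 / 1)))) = 49 / 12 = 4.08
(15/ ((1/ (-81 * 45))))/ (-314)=54675/ 314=174.12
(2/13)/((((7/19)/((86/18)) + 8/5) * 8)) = 4085/356252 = 0.01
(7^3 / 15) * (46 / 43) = 15778 / 645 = 24.46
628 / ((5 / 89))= 55892 / 5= 11178.40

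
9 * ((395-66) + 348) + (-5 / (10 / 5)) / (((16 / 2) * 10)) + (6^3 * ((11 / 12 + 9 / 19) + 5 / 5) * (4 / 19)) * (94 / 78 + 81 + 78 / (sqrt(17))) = 3060720 * sqrt(17) / 6137 + 2256921035 / 150176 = 17084.83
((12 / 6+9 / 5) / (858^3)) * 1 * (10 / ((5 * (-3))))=-19 / 4737215340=-0.00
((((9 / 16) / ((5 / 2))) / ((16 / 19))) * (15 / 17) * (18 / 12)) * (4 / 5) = 1539 / 5440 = 0.28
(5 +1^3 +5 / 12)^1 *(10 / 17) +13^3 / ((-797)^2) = 3.78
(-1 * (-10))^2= 100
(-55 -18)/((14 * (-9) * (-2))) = -73/252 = -0.29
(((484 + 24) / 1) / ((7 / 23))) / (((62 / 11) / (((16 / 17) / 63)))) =4.42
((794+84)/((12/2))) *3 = 439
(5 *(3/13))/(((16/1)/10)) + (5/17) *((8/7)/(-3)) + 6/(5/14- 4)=-38537/37128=-1.04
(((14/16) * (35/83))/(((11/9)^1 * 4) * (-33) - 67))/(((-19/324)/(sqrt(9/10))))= 35721 * sqrt(10)/4320980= 0.03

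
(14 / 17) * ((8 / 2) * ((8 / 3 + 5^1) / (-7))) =-184 / 51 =-3.61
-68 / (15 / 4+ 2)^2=-1088 / 529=-2.06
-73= -73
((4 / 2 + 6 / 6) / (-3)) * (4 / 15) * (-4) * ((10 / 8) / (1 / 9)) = 12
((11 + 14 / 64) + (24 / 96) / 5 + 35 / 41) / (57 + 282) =79523 / 2223840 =0.04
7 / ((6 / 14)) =49 / 3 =16.33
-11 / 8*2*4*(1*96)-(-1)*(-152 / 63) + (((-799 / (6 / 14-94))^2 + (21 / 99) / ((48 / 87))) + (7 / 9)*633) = -2344176211513 / 4757029200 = -492.78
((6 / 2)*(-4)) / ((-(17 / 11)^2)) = 1452 / 289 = 5.02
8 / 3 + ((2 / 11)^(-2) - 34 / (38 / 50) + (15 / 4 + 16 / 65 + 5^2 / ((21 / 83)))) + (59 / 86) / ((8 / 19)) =1652552927 / 17843280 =92.61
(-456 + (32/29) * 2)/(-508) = 3290/3683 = 0.89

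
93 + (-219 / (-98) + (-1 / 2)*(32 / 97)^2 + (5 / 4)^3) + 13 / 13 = 2895585421 / 29506624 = 98.13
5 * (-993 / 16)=-4965 / 16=-310.31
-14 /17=-0.82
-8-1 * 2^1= -10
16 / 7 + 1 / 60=967 / 420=2.30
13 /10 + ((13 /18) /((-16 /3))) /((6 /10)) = 1.07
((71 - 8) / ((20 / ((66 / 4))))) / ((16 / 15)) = 6237 / 128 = 48.73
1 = 1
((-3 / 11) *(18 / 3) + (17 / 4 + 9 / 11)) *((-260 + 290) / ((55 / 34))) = 7701 / 121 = 63.64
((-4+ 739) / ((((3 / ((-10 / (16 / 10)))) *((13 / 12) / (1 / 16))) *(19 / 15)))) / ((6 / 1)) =-91875 / 7904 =-11.62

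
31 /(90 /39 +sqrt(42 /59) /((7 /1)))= 832195 /61781 - 5239*sqrt(2478) /370686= 12.77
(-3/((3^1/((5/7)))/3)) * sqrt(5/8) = -15 * sqrt(10)/28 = -1.69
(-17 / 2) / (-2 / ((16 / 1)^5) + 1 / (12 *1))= -13369344 / 131069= -102.00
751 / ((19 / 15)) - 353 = 4558 / 19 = 239.89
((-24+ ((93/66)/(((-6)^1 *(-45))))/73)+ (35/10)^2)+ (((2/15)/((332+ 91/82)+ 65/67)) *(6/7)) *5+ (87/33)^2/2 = -50699381856971/6128286200190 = -8.27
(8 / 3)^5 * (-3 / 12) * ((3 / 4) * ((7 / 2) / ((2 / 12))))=-14336 / 27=-530.96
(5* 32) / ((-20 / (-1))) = 8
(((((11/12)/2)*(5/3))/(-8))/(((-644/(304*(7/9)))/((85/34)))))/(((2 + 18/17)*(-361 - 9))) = -17765/229402368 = -0.00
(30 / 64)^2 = 225 / 1024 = 0.22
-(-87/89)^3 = 658503/704969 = 0.93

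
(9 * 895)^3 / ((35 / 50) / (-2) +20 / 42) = 219505761877500 / 53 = 4141618148632.08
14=14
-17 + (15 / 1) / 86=-1447 / 86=-16.83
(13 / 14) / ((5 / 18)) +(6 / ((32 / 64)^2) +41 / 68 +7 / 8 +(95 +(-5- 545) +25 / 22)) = -22255243 / 52360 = -425.04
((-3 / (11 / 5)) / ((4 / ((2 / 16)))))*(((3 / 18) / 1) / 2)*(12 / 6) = -5 / 704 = -0.01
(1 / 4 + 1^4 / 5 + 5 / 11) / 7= 199 / 1540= 0.13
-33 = -33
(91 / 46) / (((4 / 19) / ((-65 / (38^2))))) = -5915 / 13984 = -0.42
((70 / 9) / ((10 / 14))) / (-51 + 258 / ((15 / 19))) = 70 / 1773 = 0.04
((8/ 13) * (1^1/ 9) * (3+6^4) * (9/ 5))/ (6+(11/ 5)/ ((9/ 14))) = 11691/ 689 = 16.97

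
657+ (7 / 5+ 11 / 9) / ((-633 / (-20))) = 3743401 / 5697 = 657.08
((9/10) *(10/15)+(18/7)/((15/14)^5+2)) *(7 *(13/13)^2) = 86939643/9175115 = 9.48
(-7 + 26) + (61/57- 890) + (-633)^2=22789687/57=399819.07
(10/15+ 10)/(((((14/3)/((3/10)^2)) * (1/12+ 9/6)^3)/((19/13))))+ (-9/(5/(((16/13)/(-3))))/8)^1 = 138018/821275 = 0.17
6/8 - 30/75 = 7/20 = 0.35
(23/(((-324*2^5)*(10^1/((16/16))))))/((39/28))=-161/1010880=-0.00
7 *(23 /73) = 2.21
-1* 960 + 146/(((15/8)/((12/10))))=-21664/25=-866.56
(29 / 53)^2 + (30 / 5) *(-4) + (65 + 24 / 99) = 41.54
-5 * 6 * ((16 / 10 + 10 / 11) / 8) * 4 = -414 / 11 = -37.64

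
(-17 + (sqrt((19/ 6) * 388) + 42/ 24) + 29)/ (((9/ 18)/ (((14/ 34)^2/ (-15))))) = -98 * sqrt(11058)/ 13005-539/ 1734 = -1.10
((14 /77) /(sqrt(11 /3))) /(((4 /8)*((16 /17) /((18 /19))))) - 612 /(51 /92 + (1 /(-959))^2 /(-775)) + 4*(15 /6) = -39767328329270 /36350391433 + 153*sqrt(33) /4598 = -1093.81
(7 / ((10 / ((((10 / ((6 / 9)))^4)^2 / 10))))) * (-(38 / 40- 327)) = 935906146875 / 16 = 58494134179.69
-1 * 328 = -328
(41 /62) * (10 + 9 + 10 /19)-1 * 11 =2253 /1178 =1.91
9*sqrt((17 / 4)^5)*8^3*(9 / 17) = 22032*sqrt(17) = 90840.26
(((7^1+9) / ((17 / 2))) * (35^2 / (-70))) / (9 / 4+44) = -448 / 629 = -0.71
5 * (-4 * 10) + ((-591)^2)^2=121997216761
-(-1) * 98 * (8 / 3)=784 / 3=261.33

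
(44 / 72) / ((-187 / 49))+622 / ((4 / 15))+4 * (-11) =350116 / 153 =2288.34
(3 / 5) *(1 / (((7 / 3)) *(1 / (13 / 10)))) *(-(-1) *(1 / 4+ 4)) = 1989 / 1400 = 1.42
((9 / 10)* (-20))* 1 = -18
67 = 67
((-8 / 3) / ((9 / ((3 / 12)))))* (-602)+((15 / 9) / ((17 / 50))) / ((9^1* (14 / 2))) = 47842 / 1071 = 44.67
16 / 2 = 8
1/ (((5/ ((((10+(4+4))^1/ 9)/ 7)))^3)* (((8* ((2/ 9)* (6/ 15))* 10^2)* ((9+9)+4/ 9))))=81/ 569380000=0.00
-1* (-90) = 90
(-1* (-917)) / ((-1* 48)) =-917 / 48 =-19.10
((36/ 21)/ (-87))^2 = 16/ 41209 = 0.00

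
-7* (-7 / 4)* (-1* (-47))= 2303 / 4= 575.75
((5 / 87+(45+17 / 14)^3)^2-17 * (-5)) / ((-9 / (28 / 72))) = -555219484801248438481 / 1318935913344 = -420960168.86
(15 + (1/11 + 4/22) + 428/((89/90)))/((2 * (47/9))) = 1974024/46013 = 42.90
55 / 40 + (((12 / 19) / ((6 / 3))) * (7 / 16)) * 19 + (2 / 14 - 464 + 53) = -2848 / 7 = -406.86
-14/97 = -0.14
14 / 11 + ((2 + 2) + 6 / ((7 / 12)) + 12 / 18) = 16.23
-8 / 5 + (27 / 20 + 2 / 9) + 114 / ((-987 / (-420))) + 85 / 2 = 153943 / 1692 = 90.98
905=905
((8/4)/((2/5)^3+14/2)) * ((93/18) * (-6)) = -7750/883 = -8.78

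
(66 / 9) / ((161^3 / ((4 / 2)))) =44 / 12519843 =0.00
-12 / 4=-3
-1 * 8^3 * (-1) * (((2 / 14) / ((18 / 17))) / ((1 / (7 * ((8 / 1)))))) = 34816 / 9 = 3868.44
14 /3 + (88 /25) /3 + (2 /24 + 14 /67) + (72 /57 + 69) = 29175421 /381900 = 76.40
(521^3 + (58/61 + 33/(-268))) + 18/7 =16183626594777/114436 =141420764.40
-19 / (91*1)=-19 / 91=-0.21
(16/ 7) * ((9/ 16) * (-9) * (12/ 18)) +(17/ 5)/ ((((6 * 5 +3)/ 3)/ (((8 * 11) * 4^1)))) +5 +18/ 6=3818/ 35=109.09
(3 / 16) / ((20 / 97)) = 291 / 320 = 0.91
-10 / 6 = -5 / 3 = -1.67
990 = 990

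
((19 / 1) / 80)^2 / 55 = 361 / 352000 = 0.00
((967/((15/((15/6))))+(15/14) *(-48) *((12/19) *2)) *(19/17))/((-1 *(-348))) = 76771/248472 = 0.31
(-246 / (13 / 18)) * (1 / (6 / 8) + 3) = -1476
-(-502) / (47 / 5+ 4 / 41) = 102910 / 1947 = 52.86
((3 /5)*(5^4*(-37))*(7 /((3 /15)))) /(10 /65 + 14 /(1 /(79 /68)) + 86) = -30663750 /6467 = -4741.57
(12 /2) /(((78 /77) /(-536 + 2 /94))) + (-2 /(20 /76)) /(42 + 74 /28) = -6061909427 /1909375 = -3174.81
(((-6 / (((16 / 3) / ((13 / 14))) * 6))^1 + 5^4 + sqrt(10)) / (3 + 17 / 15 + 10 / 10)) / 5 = 3 * sqrt(10) / 77 + 419883 / 17248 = 24.47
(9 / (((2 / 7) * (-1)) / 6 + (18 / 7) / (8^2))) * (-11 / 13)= 66528 / 65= 1023.51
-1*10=-10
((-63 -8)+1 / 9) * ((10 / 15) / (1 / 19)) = -24244 / 27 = -897.93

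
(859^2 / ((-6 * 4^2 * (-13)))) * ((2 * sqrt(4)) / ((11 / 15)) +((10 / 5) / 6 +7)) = 155692891 / 20592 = 7560.84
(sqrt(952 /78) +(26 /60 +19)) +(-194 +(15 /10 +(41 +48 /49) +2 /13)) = -1251067 /9555 +2 * sqrt(4641) /39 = -127.44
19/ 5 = 3.80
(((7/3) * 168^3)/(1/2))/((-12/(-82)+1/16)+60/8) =14515716096/5057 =2870420.43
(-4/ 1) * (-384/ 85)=1536/ 85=18.07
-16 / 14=-8 / 7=-1.14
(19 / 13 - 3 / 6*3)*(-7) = 7 / 26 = 0.27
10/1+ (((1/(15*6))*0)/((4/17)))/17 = 10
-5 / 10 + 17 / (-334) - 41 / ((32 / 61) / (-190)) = 39676893 / 2672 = 14849.14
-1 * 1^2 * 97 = -97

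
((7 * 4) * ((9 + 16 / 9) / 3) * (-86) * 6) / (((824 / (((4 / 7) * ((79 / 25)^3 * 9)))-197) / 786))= 181034785773408 / 851626897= 212575.23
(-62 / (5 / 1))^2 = 153.76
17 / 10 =1.70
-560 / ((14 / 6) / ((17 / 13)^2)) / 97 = -69360 / 16393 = -4.23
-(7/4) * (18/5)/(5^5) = -63/31250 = -0.00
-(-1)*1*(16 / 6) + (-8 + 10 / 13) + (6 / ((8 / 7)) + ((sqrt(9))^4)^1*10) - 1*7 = 125375 / 156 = 803.69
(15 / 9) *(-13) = -65 / 3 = -21.67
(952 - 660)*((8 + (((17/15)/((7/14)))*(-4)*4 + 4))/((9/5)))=-106288/27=-3936.59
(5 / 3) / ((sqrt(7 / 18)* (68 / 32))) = 1.26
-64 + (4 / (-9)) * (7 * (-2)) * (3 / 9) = -1672 / 27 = -61.93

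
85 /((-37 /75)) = -6375 /37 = -172.30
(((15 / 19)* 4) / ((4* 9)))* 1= 5 / 57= 0.09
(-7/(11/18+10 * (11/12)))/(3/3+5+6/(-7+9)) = -7/88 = -0.08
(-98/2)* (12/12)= -49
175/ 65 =2.69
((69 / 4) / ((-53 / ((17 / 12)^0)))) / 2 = -69 / 424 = -0.16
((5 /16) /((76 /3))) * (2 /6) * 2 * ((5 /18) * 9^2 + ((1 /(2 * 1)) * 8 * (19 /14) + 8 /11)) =22065 /93632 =0.24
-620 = -620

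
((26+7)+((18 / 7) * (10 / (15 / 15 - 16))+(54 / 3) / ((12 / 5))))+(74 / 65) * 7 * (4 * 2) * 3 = 209343 / 910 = 230.05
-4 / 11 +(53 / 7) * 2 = 1138 / 77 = 14.78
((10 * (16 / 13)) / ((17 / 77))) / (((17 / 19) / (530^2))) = 65753072000 / 3757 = 17501483.10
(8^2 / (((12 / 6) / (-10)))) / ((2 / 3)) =-480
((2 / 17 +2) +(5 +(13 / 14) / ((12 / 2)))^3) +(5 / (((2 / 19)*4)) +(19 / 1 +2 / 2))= 1722615353 / 10075968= 170.96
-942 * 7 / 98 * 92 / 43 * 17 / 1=-736644 / 301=-2447.32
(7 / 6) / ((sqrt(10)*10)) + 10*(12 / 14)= 7*sqrt(10) / 600 + 60 / 7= 8.61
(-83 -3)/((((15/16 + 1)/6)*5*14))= -4128/1085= -3.80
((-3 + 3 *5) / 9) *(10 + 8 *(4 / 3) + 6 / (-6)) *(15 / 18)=590 / 27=21.85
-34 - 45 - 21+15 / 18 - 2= -101.17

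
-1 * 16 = -16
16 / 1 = 16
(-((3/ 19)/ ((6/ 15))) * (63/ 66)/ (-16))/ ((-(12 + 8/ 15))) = -4725/ 2514688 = -0.00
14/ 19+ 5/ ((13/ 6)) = 752/ 247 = 3.04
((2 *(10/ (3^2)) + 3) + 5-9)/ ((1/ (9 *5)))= 55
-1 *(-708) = 708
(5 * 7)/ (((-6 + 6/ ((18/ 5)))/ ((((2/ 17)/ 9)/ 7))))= -10/ 663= -0.02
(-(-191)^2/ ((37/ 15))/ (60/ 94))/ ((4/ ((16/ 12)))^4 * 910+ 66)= -1714607/ 5459424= -0.31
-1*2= -2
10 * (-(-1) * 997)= 9970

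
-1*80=-80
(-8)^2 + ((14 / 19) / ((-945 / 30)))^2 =1871440 / 29241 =64.00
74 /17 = 4.35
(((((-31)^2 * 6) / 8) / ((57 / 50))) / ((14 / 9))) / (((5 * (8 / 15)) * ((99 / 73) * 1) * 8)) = 5261475 / 374528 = 14.05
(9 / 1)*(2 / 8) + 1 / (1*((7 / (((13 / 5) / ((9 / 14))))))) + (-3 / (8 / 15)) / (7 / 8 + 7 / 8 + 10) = 19873 / 8460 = 2.35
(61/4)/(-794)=-61/3176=-0.02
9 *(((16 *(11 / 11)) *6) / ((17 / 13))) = 660.71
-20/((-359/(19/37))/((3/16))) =285/53132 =0.01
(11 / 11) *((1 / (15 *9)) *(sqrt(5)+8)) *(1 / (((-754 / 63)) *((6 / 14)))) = -196 / 16965 - 49 *sqrt(5) / 33930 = -0.01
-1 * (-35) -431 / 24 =409 / 24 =17.04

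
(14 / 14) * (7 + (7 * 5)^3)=42882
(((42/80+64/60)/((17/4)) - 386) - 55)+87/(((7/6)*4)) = -753239/1785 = -421.98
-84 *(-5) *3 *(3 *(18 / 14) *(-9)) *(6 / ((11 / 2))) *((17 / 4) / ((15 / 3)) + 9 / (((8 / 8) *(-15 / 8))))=2073276 / 11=188479.64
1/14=0.07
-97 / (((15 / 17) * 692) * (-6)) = 1649 / 62280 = 0.03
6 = 6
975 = 975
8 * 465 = 3720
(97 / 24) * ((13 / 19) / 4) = 1261 / 1824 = 0.69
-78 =-78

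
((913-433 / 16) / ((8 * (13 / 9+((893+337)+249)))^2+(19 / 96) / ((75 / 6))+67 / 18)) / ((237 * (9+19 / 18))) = 172226250 / 64985264524089187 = 0.00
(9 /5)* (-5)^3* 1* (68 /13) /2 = -7650 /13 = -588.46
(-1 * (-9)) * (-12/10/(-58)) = 27/145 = 0.19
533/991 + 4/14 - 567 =-3927566/6937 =-566.18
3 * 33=99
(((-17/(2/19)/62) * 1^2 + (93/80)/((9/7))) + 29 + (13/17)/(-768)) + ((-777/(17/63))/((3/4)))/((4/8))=-5161254117/674560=-7651.29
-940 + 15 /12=-3755 /4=-938.75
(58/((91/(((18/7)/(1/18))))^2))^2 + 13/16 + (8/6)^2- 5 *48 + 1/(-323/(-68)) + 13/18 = -566785873751073/50053138333744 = -11.32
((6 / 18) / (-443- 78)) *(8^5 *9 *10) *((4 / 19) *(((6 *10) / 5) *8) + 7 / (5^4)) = -47212068864 / 1237375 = -38155.02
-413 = -413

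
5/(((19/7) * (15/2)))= 14/57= 0.25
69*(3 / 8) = 207 / 8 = 25.88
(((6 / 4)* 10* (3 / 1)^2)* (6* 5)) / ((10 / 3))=1215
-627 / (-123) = 209 / 41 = 5.10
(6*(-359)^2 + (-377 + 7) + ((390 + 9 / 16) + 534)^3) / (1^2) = 3240360199193 / 4096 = 791103564.26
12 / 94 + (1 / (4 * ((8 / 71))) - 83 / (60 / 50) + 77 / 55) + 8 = -1295401 / 22560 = -57.42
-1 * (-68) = 68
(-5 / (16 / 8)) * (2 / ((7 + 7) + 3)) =-0.29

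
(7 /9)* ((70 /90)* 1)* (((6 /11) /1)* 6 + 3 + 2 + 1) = 1666 /297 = 5.61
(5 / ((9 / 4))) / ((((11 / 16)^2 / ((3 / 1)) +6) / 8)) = 2.89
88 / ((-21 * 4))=-1.05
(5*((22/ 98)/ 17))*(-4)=-220/ 833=-0.26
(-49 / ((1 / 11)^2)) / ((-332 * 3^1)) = 5929 / 996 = 5.95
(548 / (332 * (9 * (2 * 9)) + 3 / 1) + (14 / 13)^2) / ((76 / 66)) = 58491752 / 57570019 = 1.02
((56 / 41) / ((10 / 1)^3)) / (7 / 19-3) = -133 / 256250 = -0.00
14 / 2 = 7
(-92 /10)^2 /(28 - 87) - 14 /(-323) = -662818 /476425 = -1.39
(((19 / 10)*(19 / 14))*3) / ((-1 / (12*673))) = -2186577 / 35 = -62473.63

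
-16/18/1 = -8/9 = -0.89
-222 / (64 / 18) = -999 / 16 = -62.44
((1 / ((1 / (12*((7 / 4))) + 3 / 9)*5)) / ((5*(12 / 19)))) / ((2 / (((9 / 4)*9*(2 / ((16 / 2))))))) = 10773 / 25600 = 0.42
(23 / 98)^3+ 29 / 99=28499101 / 93178008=0.31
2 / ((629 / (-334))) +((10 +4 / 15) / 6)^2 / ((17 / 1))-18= -24060377 / 1273725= -18.89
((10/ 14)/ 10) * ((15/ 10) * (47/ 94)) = 3/ 56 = 0.05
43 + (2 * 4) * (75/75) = 51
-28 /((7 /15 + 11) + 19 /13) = -5460 /2521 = -2.17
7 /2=3.50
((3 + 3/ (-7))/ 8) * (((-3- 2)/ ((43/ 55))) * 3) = -7425/ 1204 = -6.17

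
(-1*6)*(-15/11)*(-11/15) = -6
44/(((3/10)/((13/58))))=2860/87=32.87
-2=-2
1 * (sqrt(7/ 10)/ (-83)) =-0.01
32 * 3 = 96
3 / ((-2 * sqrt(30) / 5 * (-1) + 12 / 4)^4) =25225 / 7203 - 4600 * sqrt(30) / 7203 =0.00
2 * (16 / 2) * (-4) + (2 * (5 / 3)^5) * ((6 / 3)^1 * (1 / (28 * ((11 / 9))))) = -129931 / 2079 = -62.50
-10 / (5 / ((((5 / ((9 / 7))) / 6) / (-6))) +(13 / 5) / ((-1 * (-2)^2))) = 1400 / 6571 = 0.21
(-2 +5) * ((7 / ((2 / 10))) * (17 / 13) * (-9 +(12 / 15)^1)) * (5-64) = 863583 / 13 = 66429.46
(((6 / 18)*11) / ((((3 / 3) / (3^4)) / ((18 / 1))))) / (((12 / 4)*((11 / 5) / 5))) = 4050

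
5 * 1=5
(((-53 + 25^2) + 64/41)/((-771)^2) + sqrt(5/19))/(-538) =-sqrt(95)/10222 - 11758/6556089789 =-0.00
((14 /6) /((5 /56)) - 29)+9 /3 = 2 /15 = 0.13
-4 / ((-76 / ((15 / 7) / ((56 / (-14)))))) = -15 / 532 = -0.03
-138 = -138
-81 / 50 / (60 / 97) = -2619 / 1000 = -2.62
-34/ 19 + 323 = 6103/ 19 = 321.21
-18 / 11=-1.64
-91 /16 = -5.69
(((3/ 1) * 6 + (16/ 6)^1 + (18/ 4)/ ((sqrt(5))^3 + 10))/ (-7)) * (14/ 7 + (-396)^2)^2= -6959503490092/ 105 - 110663483058 * sqrt(5)/ 35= -73351016212.63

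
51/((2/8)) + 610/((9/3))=1222/3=407.33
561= 561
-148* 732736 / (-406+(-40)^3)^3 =13555616 / 33395580429427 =0.00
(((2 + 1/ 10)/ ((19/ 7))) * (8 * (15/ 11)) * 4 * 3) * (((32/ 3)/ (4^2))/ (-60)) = -1176/ 1045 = -1.13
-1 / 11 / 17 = -0.01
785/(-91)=-785/91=-8.63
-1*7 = -7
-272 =-272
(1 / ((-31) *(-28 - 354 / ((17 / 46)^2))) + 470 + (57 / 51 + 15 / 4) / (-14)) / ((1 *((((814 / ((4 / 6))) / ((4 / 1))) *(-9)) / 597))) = -522099852513287 / 5115651448446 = -102.06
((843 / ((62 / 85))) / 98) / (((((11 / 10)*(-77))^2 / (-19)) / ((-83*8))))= 22599987000 / 1089744271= 20.74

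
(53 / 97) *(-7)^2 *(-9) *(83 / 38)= -1939959 / 3686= -526.30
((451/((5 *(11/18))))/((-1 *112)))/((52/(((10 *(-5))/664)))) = 1845/966784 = 0.00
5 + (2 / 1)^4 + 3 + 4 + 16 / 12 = 29.33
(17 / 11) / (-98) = -17 / 1078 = -0.02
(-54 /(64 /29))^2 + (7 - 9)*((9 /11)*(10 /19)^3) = 598.48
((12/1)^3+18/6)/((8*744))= 577/1984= 0.29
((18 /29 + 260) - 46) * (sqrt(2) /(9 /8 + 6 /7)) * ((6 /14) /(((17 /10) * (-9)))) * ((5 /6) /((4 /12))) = -1244800 * sqrt(2) /164169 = -10.72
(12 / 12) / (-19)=-1 / 19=-0.05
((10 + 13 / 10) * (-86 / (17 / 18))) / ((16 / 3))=-192.93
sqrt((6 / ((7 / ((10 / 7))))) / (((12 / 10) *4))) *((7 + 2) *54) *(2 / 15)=32.73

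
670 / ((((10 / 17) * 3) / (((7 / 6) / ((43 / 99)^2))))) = 8682597 / 3698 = 2347.92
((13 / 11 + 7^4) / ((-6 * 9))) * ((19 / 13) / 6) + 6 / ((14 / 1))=-93761 / 9009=-10.41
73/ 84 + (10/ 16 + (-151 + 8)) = -23773/ 168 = -141.51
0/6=0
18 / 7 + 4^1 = 46 / 7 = 6.57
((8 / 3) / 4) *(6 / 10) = 2 / 5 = 0.40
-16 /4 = -4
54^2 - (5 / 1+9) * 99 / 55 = 14454 / 5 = 2890.80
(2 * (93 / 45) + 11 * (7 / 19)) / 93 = 2333 / 26505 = 0.09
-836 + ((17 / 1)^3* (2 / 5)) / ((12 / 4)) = -2714 / 15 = -180.93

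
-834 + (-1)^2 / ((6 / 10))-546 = -4135 / 3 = -1378.33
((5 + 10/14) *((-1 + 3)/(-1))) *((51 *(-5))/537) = 6800/1253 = 5.43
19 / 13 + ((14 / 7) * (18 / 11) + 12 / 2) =1535 / 143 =10.73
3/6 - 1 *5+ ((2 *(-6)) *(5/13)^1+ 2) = -7.12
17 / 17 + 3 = 4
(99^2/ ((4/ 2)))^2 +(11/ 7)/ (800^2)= 107586753120011/ 4480000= 24014900.25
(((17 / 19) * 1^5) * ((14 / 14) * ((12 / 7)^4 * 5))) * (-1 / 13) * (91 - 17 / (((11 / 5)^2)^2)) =-2329586127360 / 8682801127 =-268.30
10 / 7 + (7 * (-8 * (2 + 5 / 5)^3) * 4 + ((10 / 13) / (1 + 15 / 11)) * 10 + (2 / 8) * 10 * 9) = -14245253 / 2366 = -6020.82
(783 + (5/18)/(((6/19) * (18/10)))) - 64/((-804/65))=788.66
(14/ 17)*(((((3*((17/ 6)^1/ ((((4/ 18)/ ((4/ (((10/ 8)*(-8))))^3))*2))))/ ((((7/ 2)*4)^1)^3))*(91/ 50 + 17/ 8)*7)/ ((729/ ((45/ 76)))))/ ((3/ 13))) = -3419/ 95760000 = -0.00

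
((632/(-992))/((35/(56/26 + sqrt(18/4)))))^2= 0.01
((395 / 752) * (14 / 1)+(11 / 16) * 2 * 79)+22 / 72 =196753 / 1692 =116.28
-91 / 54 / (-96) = 91 / 5184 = 0.02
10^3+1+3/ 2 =1002.50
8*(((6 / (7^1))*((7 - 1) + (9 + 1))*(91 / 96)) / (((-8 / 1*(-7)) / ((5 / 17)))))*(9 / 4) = 585 / 476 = 1.23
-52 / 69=-0.75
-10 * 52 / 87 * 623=-323960 / 87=-3723.68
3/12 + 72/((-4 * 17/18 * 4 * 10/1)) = -77/340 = -0.23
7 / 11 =0.64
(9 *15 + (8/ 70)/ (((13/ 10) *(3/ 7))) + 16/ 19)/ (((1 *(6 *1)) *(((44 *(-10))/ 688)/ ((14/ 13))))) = -60688222/ 1589445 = -38.18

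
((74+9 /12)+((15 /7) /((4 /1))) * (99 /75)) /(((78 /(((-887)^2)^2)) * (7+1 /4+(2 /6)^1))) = 3269586836344802 /41405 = 78965990492.57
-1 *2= -2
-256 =-256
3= 3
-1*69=-69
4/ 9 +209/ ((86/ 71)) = 133895/ 774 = 172.99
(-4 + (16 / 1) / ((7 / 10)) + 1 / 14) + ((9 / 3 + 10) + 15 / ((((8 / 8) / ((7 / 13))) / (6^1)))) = 14631 / 182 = 80.39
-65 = -65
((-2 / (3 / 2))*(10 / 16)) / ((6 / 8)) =-10 / 9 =-1.11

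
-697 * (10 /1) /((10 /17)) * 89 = -1054561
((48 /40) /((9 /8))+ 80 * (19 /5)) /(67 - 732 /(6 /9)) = -4576 /15465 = -0.30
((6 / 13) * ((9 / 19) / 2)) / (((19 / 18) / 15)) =7290 / 4693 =1.55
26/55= 0.47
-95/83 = -1.14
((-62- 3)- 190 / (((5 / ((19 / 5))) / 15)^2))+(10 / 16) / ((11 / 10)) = -5446503 / 220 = -24756.83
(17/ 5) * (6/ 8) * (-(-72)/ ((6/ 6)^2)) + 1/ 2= 1841/ 10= 184.10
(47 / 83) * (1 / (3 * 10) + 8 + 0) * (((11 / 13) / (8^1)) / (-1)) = -124597 / 258960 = -0.48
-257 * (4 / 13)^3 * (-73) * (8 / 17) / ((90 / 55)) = 52830976 / 336141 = 157.17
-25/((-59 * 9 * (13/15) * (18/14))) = 875/20709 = 0.04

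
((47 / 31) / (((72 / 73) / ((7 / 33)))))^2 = 576816289 / 5425206336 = 0.11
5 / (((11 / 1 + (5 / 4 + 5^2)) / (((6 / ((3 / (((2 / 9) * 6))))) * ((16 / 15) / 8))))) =64 / 1341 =0.05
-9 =-9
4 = 4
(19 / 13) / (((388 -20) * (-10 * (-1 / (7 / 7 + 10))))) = 209 / 47840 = 0.00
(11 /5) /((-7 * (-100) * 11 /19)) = 19 /3500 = 0.01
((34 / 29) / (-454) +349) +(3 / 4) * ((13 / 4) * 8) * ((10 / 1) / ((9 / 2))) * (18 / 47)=113114890 / 309401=365.59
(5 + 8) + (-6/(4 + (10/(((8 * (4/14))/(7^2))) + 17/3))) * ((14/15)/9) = 1048291/80655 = 13.00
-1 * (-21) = 21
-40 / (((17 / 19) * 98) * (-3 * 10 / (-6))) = -76 / 833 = -0.09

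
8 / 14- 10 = -66 / 7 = -9.43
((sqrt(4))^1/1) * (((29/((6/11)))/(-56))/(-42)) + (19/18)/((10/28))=11763/3920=3.00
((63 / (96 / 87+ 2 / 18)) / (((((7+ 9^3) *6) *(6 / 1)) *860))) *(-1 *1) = -1827 / 802593280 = -0.00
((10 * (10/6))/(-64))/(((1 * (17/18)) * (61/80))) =-375/1037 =-0.36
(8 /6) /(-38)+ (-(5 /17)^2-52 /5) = -866611 /82365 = -10.52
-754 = -754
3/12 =1/4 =0.25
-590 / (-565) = 118 / 113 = 1.04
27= 27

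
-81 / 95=-0.85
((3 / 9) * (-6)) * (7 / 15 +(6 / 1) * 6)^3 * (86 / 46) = -14075389778 / 77625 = -181325.47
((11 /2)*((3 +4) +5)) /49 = 66 /49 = 1.35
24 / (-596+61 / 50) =-400 / 9913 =-0.04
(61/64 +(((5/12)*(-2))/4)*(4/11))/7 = 1853/14784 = 0.13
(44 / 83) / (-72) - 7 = -7.01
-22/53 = -0.42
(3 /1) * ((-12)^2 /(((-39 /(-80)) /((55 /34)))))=316800 /221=1433.48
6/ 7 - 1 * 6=-36/ 7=-5.14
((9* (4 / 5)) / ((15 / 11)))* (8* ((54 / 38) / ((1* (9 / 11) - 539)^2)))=107811 / 520220000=0.00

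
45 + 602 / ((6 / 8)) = 2543 / 3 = 847.67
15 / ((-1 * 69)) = -5 / 23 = -0.22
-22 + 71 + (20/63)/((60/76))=9337/189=49.40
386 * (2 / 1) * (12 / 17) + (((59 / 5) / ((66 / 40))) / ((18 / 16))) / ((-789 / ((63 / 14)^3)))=26764644 / 49181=544.21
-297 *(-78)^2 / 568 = -451737 / 142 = -3181.25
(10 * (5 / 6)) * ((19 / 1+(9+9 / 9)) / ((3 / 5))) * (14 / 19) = 50750 / 171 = 296.78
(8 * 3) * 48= 1152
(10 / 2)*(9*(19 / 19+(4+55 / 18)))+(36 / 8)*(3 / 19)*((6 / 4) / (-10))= 275419 / 760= 362.39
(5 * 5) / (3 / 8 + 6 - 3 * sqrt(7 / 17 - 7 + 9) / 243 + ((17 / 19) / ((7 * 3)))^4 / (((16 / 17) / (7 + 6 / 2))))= 2447671530057996025 * sqrt(697) / 5479088162409150451272 + 21486696578028224719225 / 5479088162409150451272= 3.93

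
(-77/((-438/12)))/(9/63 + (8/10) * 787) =5390/1608993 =0.00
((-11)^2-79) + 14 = 56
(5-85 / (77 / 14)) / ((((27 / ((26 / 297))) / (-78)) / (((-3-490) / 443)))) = -38325820 / 13025529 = -2.94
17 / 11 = 1.55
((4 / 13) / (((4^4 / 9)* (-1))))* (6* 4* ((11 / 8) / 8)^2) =-0.01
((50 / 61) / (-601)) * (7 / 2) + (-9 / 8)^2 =2958341 / 2346304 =1.26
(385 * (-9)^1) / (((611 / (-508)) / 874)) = 1538432280 / 611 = 2517892.44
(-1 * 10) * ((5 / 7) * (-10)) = 500 / 7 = 71.43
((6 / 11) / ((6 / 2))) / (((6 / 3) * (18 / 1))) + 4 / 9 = 89 / 198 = 0.45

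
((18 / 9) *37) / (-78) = -37 / 39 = -0.95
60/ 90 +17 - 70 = -157/ 3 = -52.33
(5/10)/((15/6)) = 1/5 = 0.20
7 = 7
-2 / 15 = -0.13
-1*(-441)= 441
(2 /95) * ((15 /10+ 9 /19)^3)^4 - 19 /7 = 42710527141226370117067 /602871570914917197824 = 70.85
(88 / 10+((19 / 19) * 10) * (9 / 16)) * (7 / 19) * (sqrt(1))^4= 4039 / 760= 5.31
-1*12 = -12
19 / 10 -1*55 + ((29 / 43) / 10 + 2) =-10972 / 215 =-51.03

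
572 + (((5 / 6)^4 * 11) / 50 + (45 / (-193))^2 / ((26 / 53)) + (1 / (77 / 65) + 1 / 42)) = 55386336876235 / 96645957408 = 573.08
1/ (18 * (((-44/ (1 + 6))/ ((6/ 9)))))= -0.01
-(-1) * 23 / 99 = 23 / 99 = 0.23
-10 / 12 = -5 / 6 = -0.83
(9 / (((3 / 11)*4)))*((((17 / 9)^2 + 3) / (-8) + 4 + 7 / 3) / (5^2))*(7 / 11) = 6251 / 5400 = 1.16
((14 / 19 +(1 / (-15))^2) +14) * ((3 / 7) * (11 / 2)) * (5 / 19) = 693209 / 75810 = 9.14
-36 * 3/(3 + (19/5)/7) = -945/31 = -30.48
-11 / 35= -0.31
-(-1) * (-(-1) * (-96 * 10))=-960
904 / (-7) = -904 / 7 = -129.14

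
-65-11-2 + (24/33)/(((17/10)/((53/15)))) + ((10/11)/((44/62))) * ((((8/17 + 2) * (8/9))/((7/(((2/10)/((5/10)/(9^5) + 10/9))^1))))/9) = -61931115698/809764791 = -76.48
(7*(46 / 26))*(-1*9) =-1449 / 13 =-111.46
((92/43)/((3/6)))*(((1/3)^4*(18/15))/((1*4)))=92/5805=0.02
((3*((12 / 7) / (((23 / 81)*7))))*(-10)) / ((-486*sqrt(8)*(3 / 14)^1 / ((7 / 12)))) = 5*sqrt(2) / 138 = 0.05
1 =1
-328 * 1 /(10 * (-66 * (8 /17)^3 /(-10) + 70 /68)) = -1611464 /84367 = -19.10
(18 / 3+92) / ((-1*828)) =-49 / 414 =-0.12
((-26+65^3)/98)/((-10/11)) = -3082.23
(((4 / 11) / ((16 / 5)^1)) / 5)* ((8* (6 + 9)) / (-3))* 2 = -20 / 11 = -1.82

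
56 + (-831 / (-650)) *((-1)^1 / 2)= 71969 / 1300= 55.36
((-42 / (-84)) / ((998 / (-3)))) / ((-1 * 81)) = 1 / 53892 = 0.00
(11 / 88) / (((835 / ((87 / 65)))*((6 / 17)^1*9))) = 493 / 7815600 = 0.00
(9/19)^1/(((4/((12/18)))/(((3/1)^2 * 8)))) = 108/19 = 5.68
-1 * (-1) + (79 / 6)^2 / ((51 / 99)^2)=654.25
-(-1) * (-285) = -285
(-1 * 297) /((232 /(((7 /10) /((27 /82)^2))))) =-129437 /15660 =-8.27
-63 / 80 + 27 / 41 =-423 / 3280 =-0.13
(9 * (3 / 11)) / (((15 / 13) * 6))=39 / 110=0.35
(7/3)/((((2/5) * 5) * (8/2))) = 0.29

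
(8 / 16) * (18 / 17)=9 / 17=0.53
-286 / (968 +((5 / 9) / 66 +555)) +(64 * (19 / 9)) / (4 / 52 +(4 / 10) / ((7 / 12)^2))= 3497640098836 / 32478449967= 107.69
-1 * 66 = -66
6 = 6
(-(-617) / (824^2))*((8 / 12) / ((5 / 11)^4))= 0.01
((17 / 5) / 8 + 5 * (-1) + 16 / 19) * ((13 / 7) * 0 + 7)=-19859 / 760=-26.13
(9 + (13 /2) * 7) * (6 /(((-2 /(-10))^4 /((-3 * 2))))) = -1226250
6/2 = 3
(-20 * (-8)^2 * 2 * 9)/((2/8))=-92160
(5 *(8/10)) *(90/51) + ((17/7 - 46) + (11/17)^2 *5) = -69630/2023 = -34.42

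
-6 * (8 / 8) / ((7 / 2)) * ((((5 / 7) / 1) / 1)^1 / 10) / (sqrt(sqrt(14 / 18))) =-6 * sqrt(3) * 7^(3 / 4) / 343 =-0.13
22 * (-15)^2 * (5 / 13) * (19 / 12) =78375 / 26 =3014.42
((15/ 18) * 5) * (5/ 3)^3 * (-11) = -212.19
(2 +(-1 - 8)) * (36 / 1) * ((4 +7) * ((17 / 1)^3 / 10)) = -6809418 / 5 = -1361883.60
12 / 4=3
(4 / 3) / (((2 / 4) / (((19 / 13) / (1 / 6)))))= 304 / 13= 23.38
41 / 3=13.67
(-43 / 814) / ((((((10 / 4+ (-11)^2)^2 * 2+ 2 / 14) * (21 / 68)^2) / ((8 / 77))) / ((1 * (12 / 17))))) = -374272 / 281059590735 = -0.00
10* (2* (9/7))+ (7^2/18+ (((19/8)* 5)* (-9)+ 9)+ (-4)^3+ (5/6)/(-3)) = -67393/504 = -133.72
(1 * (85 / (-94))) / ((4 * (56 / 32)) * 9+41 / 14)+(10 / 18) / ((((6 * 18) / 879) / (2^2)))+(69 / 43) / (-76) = 207291785551 / 11483297748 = 18.05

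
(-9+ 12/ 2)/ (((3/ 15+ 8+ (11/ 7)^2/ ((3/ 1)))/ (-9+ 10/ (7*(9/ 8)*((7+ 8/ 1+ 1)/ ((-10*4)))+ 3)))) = 166845/ 6632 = 25.16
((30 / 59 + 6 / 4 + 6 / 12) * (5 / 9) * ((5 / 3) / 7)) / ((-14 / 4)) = -7400 / 78057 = -0.09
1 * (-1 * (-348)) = 348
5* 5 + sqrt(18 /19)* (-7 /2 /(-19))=21* sqrt(38) /722 + 25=25.18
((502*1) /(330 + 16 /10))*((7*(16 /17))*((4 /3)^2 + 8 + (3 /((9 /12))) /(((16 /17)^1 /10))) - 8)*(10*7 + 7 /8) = 508704210 /14093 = 36096.23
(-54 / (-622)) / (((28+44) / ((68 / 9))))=17 / 1866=0.01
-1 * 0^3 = 0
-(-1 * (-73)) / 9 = -73 / 9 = -8.11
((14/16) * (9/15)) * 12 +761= 7673/10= 767.30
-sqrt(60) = -2 * sqrt(15) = -7.75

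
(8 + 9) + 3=20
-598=-598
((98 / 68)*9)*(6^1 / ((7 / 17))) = 189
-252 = -252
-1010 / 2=-505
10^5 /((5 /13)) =260000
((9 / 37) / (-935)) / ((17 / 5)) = -9 / 117623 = -0.00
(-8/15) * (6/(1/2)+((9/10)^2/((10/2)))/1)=-4054/625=-6.49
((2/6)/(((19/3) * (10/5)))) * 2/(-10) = -1/190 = -0.01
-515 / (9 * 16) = -515 / 144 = -3.58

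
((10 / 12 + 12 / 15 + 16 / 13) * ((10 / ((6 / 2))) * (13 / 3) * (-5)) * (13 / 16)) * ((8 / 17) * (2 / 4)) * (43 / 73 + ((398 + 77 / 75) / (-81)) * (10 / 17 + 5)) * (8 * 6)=2359406001056 / 46139139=51136.76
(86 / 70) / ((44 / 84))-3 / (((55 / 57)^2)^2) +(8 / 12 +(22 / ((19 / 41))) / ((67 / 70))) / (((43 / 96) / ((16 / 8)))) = 111864322368908 / 500896061875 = 223.33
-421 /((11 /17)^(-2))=-50941 /289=-176.27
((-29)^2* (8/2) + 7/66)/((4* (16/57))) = 4218589/1408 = 2996.16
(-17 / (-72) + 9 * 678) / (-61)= -439361 / 4392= -100.04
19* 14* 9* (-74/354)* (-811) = 23945586/59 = 405857.39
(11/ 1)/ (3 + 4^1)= 11/ 7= 1.57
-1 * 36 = -36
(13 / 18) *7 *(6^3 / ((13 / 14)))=1176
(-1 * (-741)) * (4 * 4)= 11856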